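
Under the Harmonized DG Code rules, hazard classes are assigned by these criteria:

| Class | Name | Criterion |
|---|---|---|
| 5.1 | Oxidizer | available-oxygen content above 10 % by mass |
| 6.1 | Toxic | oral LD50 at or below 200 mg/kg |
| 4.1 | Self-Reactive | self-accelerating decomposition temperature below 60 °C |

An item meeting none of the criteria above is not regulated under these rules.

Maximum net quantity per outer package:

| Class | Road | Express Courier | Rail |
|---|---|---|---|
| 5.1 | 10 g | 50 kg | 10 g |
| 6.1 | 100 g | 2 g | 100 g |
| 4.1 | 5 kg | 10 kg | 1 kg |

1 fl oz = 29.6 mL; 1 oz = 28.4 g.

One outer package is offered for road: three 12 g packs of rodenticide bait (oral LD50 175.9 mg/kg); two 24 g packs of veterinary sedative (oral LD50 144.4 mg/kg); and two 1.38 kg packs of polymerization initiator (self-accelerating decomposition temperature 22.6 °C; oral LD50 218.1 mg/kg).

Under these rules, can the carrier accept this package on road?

Yes

The rodenticide bait has oral LD50 175.9 mg/kg, which is ≤ 200 mg/kg, so it is Class 6.1 (Toxic).
The veterinary sedative has oral LD50 144.4 mg/kg, which is ≤ 200 mg/kg, so it is Class 6.1 (Toxic).
The polymerization initiator has self-accelerating decomposition temperature 22.6 °C, which is < 60 °C, so it is Class 4.1 (Self-Reactive).
Class 6.1 net quantity: (three 12 g packs = 36 g) + (two 24 g packs = 48 g) = 84 g.
84 g is within the road limit of 100 g for Class 6.1.
Class 4.1 quantity: two 1.38 kg packs = 2.76 kg.
2.76 kg is within the road limit of 5 kg for Class 4.1.
Every hazard class is within its road limit and no segregation rule is violated.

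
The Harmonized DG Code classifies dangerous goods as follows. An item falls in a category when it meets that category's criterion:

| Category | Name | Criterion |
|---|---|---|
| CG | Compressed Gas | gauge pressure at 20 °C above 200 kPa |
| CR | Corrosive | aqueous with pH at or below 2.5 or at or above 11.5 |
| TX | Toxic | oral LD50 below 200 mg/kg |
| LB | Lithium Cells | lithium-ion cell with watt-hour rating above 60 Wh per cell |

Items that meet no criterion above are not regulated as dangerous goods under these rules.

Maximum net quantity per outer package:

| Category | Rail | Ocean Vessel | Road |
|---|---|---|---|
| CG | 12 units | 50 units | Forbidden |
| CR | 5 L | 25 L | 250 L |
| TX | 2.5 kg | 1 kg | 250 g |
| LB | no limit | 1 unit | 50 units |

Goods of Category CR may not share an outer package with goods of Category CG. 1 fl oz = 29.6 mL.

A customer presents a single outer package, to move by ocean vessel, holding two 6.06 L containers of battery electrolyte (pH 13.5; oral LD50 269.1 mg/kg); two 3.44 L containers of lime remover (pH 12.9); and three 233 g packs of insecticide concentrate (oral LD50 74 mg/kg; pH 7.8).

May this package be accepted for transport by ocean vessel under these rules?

Yes

With pH 13.5 (≥ 11.5), the battery electrolyte falls in Category CR.
The lime remover has pH 12.9, which is ≥ 11.5, so it is Category CR (Corrosive).
Oral LD50 74 mg/kg meets the Category TX criterion (Toxic), so the insecticide concentrate is Category TX.
Category CR net quantity: (two 6.06 L containers = 12.12 L) + (two 3.44 L containers = 6.88 L) = 19 L.
19 L is within the ocean vessel limit of 25 L for Category CR.
Category TX quantity: three 233 g packs = 699 g.
699 g ≤ 1 kg (ocean vessel limit, Category TX) — within limit.
The segregation rule (Category CR with Category CG) does not apply to Category CR with Category TX.
Every hazard category is within its ocean vessel limit and no segregation rule is violated.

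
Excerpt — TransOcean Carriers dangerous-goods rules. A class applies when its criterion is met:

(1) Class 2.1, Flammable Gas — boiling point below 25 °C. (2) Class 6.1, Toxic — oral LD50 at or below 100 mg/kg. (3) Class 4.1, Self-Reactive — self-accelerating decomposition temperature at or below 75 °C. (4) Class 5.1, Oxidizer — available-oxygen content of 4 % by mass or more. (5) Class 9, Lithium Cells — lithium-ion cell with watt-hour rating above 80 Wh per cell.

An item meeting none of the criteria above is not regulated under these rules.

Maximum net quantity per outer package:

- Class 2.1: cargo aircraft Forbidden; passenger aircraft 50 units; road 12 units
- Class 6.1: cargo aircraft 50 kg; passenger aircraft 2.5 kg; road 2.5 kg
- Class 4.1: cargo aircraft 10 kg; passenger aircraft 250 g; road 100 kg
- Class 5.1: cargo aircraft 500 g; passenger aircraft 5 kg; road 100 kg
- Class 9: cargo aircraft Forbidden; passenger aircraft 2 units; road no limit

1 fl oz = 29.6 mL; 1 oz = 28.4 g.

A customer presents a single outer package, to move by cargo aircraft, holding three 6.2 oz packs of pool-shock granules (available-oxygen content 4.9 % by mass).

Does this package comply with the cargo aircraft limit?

With available-oxygen content 4.9 % by mass (≥ 4 % by mass), the pool-shock granules fall in Class 5.1.
Class 5.1 quantity: three 6.2 oz packs = 528.24 g.
528.24 g exceeds the cargo aircraft limit of 500 g for Class 5.1.

No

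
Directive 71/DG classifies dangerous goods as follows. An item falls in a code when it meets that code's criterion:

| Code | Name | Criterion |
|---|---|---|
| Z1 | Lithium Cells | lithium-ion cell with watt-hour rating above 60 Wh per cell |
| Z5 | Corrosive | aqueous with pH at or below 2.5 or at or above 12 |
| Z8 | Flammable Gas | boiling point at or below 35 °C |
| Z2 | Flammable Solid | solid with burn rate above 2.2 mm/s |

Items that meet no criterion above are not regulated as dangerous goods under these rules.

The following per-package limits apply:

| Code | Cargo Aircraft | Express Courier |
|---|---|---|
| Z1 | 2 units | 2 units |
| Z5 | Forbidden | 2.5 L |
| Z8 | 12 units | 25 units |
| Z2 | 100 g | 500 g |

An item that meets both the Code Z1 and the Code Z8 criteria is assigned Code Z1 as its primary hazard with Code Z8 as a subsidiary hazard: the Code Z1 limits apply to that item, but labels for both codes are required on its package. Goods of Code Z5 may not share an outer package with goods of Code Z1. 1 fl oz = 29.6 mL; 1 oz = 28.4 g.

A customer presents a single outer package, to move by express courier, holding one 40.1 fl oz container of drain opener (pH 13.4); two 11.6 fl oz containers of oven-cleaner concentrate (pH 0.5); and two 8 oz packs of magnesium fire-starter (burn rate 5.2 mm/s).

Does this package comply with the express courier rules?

Yes

The drain opener has pH 13.4, which is ≥ 12, so it is Code Z5 (Corrosive).
The oven-cleaner concentrate has pH 0.5, which is ≤ 2.5, so it is Code Z5 (Corrosive).
Burn rate 5.2 mm/s meets the Code Z2 criterion (Flammable Solid), so the magnesium fire-starter is Code Z2.
Total Code Z5: (one 40.1 fl oz container = 1186.96 mL) + (two 11.6 fl oz containers = 686.72 mL) = 1873.68 mL.
1873.68 mL ≤ 2.5 L (express courier limit, Code Z5) — within limit.
Code Z2 quantity: two 8 oz packs = 454.4 g.
454.4 g is within the express courier limit of 500 g for Code Z2.
The segregation rule (Code Z5 with Code Z1) does not apply to Code Z5 with Code Z2.
Every hazard code is within its express courier limit and no segregation rule is violated.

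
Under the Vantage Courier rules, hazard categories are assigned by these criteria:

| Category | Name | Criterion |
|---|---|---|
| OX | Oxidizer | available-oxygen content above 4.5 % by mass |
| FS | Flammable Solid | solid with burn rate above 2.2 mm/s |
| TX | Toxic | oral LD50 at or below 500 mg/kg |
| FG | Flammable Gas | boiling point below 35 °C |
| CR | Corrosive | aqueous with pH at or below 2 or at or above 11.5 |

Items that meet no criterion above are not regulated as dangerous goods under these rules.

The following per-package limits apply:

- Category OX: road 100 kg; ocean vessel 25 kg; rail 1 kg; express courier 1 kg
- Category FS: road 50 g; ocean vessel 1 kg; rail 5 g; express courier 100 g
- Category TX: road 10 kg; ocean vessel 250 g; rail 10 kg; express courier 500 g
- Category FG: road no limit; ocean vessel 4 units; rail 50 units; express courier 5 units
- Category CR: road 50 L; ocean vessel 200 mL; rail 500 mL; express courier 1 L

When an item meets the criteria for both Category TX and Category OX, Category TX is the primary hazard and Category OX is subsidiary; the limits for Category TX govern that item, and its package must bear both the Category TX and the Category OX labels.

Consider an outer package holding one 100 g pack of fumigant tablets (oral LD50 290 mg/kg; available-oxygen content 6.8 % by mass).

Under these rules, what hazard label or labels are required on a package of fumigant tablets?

Category OX and TX

The fumigant tablets have oral LD50 290 mg/kg, which is ≤ 500 mg/kg, so they are Category TX (Toxic).
The fumigant tablets have available-oxygen content 6.8 % by mass, which is > 4.5 % by mass, so they are Category OX (Oxidizer).
By the precedence rule Category TX is primary and Category OX is subsidiary, and that rule requires both labels on the package.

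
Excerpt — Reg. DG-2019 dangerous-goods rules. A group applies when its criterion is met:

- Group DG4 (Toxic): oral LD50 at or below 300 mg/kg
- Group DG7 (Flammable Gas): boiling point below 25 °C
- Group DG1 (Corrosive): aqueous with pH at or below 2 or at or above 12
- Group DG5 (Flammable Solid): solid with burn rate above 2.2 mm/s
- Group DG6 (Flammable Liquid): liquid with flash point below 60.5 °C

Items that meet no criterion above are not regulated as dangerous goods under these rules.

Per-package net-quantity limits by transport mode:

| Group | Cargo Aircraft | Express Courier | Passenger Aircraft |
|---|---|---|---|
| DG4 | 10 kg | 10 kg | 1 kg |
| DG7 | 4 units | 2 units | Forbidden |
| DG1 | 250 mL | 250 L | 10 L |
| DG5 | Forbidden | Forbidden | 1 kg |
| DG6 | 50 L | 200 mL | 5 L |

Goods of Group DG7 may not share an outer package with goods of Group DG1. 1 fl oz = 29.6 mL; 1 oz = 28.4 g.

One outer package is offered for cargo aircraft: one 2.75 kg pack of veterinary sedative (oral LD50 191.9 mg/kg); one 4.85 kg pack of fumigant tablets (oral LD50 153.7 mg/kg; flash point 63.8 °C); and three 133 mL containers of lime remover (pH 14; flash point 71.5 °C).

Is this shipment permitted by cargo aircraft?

Oral LD50 191.9 mg/kg meets the Group DG4 criterion (Toxic), so the veterinary sedative is Group DG4.
With oral LD50 153.7 mg/kg (≤ 300 mg/kg), the fumigant tablets fall in Group DG4.
Lime remover: pH 14 ≥ 12 → Group DG1 (Corrosive).
Group DG1 quantity: three 133 mL containers = 399 mL.
That exceeds the Group DG1 cargo aircraft limit of 250 mL.
Group DG4 net quantity: 2.75 kg + 4.85 kg = 7.6 kg.
7.6 kg ≤ 10 kg (cargo aircraft limit, Group DG4) — within limit.
The segregation rule (Group DG7 with Group DG1) does not apply to Group DG1 with Group DG4.

No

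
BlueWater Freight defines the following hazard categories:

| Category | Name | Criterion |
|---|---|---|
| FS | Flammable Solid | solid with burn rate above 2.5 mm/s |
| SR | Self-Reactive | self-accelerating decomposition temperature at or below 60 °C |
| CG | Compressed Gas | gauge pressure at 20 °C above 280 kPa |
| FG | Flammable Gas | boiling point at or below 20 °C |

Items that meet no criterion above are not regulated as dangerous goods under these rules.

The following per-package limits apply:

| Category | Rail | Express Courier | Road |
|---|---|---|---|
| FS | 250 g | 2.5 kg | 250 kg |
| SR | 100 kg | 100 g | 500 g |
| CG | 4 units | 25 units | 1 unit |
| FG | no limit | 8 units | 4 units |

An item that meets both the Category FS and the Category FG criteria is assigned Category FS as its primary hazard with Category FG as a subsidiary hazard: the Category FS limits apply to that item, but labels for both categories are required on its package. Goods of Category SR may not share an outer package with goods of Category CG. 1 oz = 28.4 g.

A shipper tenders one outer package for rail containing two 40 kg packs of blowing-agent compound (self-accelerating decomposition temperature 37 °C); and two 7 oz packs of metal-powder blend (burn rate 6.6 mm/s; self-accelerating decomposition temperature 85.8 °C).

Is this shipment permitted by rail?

No

With self-accelerating decomposition temperature 37 °C (≤ 60 °C), the blowing-agent compound falls in Category SR.
With burn rate 6.6 mm/s (> 2.5 mm/s), the metal-powder blend falls in Category FS.
Category FS quantity: two 7 oz packs = 397.6 g.
397.6 g > 250 g (rail limit, Category FS) — over the limit.
Category SR quantity: two 40 kg packs = 80 kg.
80 kg is within the rail limit of 100 kg for Category SR.
The segregation rule (Category SR with Category CG) does not apply to Category FS with Category SR.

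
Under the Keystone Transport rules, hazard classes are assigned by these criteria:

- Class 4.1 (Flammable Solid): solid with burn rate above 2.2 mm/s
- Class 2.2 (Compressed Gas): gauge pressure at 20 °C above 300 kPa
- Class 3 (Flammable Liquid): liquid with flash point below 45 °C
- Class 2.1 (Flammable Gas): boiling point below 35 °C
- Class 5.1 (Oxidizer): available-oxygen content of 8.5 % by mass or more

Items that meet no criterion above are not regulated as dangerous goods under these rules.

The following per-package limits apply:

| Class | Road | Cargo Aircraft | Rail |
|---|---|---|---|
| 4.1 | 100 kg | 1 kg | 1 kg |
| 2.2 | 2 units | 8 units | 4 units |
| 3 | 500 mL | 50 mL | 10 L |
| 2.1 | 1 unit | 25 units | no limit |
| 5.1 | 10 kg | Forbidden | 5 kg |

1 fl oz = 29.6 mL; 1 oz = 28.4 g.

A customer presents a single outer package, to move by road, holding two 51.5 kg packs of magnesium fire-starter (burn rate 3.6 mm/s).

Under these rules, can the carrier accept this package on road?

No

The magnesium fire-starter has burn rate 3.6 mm/s, which is > 2.2 mm/s, so it is Class 4.1 (Flammable Solid).
Class 4.1 quantity: two 51.5 kg packs = 103 kg.
That exceeds the Class 4.1 road limit of 100 kg.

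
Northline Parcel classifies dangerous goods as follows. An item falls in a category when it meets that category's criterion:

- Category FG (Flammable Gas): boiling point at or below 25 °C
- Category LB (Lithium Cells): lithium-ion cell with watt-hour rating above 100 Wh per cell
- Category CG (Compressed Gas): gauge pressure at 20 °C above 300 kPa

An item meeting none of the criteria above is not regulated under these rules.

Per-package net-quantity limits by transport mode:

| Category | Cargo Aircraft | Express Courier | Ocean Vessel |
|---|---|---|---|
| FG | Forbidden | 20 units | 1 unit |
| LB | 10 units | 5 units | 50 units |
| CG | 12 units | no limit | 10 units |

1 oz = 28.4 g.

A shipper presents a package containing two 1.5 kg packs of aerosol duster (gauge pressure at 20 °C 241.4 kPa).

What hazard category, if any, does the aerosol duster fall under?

gauge pressure at 20 °C 241.4 kPa is not above 300 kPa, so Category CG does not apply.
No criterion is met, so the item is not regulated.

Not regulated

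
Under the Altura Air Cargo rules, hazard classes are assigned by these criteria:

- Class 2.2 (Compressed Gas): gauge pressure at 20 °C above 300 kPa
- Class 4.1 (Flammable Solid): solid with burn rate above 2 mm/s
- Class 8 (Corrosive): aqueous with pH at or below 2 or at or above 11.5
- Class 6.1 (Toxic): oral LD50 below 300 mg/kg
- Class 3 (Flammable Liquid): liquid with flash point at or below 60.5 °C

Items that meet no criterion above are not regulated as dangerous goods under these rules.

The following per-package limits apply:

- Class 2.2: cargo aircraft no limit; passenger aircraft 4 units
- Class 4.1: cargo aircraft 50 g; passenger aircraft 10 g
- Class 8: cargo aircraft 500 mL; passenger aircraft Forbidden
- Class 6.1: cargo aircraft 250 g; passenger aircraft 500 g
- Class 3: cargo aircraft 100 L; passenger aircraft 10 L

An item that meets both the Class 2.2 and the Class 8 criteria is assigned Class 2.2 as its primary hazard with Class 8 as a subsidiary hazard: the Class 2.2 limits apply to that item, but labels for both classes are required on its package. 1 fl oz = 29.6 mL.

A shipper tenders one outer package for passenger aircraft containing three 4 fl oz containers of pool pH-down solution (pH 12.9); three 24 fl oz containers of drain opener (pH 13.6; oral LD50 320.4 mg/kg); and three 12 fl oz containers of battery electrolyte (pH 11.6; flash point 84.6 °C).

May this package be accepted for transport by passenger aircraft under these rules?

With pH 12.9 (≥ 11.5), the pool pH-down solution falls in Class 8.
Drain opener: pH 13.6 ≥ 11.5 → Class 8 (Corrosive).
With pH 11.6 (≥ 11.5), the battery electrolyte falls in Class 8.
Class 8 net quantity: (three 4 fl oz containers = 355.2 mL) + (three 24 fl oz containers = 2131.2 mL) + (three 12 fl oz containers = 1065.6 mL) = 3.552 L.
Class 8 is Forbidden by passenger aircraft.

No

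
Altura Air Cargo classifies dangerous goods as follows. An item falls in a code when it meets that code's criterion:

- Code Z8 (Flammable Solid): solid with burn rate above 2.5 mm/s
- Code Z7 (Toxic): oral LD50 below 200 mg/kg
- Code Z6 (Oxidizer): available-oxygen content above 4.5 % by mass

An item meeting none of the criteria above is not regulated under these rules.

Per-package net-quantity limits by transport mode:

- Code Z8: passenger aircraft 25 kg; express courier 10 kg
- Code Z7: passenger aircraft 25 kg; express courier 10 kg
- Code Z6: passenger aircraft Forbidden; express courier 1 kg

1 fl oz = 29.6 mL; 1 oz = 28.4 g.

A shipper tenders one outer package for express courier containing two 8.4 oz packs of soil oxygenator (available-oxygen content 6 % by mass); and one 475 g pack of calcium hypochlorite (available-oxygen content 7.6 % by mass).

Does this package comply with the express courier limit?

Yes

Soil oxygenator: available-oxygen content 6 % by mass > 4.5 % by mass → Code Z6 (Oxidizer).
Available-oxygen content 7.6 % by mass meets the Code Z6 criterion (Oxidizer), so the calcium hypochlorite is Code Z6.
Code Z6 net quantity: (two 8.4 oz packs = 477.12 g) + 475 g = 952.12 g.
That is within the Code Z6 express courier limit of 1 kg.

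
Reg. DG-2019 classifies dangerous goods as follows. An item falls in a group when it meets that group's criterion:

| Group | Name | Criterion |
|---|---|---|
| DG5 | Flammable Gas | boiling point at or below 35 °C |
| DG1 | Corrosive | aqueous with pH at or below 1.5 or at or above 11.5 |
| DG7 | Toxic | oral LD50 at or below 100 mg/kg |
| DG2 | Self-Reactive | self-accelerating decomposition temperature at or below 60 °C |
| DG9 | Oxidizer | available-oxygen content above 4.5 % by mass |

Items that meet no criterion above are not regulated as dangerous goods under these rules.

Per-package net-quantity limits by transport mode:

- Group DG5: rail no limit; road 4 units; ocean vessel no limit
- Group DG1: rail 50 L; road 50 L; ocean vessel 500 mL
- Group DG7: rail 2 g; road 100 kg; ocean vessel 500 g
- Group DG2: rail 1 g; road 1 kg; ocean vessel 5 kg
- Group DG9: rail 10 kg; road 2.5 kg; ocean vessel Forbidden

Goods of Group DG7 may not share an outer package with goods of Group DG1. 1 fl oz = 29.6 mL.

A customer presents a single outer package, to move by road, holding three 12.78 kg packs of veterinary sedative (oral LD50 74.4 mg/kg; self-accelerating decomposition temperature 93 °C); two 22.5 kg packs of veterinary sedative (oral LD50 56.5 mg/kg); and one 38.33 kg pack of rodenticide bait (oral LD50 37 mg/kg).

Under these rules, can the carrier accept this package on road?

Veterinary sedative: oral LD50 74.4 mg/kg ≤ 100 mg/kg → Group DG7 (Toxic).
With oral LD50 56.5 mg/kg (≤ 100 mg/kg), the veterinary sedative falls in Group DG7.
Oral LD50 37 mg/kg meets the Group DG7 criterion (Toxic), so the rodenticide bait is Group DG7.
Total Group DG7: (three 12.78 kg packs = 38.34 kg) + (two 22.5 kg packs = 45 kg) + 38.33 kg = 121.67 kg.
That exceeds the Group DG7 road limit of 100 kg.

No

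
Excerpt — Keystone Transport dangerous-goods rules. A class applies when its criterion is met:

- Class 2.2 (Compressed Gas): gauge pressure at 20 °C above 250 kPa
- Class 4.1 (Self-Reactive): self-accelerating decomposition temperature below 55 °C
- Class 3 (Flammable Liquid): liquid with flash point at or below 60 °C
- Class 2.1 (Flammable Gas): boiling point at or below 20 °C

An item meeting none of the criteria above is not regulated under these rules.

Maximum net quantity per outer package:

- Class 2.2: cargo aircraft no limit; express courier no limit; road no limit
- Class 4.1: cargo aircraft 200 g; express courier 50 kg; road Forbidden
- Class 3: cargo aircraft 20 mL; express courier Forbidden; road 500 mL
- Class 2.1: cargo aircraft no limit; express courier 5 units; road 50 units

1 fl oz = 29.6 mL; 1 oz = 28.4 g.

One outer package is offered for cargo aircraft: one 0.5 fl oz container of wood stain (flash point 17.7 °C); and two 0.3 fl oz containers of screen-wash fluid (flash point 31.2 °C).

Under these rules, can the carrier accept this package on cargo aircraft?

Flash point 17.7 °C meets the Class 3 criterion (Flammable Liquid), so the wood stain is Class 3.
With flash point 31.2 °C (≤ 60 °C), the screen-wash fluid falls in Class 3.
Class 3 net quantity: (one 0.5 fl oz container = 14.8 mL) + (two 0.3 fl oz containers = 17.76 mL) = 32.56 mL.
32.56 mL exceeds the cargo aircraft limit of 20 mL for Class 3.

No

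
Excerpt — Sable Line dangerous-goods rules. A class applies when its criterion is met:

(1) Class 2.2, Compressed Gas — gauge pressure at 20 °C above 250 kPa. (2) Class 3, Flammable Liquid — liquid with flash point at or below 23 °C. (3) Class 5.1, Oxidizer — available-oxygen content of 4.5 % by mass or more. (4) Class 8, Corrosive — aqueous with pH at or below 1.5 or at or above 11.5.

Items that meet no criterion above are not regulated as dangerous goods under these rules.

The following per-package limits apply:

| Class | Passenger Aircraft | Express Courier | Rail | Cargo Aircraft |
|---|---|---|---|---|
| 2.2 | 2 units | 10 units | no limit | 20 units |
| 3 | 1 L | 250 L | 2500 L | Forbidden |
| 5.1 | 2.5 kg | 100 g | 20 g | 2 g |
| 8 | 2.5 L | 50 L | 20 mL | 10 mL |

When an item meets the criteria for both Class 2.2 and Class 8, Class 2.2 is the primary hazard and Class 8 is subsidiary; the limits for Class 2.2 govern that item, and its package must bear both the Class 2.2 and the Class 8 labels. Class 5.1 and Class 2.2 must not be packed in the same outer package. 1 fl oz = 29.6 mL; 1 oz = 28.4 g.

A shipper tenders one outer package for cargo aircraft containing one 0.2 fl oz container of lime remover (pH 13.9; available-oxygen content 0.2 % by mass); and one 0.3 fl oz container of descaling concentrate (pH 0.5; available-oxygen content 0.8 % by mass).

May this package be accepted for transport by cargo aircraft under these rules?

With pH 13.9 (≥ 11.5), the lime remover falls in Class 8.
The descaling concentrate has pH 0.5, which is ≤ 1.5, so it is Class 8 (Corrosive).
Class 8 net quantity: (one 0.2 fl oz container = 5.92 mL) + (one 0.3 fl oz container = 8.88 mL) = 14.8 mL.
That exceeds the Class 8 cargo aircraft limit of 10 mL.

No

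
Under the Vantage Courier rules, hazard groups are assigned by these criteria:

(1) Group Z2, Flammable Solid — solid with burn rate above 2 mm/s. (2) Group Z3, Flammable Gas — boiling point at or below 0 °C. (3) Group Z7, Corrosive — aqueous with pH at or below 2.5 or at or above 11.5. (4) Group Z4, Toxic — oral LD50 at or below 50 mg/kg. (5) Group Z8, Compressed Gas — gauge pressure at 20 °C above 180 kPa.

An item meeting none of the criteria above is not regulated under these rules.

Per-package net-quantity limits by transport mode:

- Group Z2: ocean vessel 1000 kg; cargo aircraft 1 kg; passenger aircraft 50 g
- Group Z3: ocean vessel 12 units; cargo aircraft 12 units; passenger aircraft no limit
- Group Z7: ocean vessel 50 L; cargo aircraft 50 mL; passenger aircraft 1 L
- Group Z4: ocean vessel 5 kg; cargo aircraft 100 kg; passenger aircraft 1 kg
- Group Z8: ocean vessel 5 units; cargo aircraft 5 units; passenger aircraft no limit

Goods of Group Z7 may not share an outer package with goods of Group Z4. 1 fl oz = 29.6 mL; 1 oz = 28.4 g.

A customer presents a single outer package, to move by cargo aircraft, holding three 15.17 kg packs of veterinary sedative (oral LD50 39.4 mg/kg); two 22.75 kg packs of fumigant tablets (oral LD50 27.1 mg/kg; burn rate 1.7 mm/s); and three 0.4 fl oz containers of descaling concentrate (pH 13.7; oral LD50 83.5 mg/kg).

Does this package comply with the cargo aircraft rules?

No

With oral LD50 39.4 mg/kg (≤ 50 mg/kg), the veterinary sedative falls in Group Z4.
With oral LD50 27.1 mg/kg (≤ 50 mg/kg), the fumigant tablets fall in Group Z4.
pH 13.7 meets the Group Z7 criterion (Corrosive), so the descaling concentrate is Group Z7.
Group Z7 quantity: three 0.4 fl oz containers = 35.52 mL.
That is within the Group Z7 cargo aircraft limit of 50 mL.
Group Z4 net quantity: (three 15.17 kg packs = 45.51 kg) + (two 22.75 kg packs = 45.5 kg) = 91.01 kg.
91.01 kg ≤ 100 kg (cargo aircraft limit, Group Z4) — within limit.
Group Z7 and Group Z4 may not share an outer package.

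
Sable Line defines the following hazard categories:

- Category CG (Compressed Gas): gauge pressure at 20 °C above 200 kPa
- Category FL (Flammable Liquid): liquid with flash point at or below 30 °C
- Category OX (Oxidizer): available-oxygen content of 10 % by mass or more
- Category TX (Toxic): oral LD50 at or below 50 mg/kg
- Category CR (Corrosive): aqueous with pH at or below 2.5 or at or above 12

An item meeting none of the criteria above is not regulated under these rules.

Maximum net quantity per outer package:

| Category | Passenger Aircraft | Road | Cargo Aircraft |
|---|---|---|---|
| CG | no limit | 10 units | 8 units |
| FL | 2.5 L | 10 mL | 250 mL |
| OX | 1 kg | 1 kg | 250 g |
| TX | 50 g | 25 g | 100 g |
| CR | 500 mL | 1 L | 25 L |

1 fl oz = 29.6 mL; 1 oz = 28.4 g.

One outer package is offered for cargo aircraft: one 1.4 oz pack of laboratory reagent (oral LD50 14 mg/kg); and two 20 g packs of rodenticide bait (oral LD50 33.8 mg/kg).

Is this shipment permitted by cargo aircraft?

With oral LD50 14 mg/kg (≤ 50 mg/kg), the laboratory reagent falls in Category TX.
With oral LD50 33.8 mg/kg (≤ 50 mg/kg), the rodenticide bait falls in Category TX.
Total Category TX: (one 1.4 oz pack = 39.76 g) + (two 20 g packs = 40 g) = 79.76 g.
That is within the Category TX cargo aircraft limit of 100 g.

Yes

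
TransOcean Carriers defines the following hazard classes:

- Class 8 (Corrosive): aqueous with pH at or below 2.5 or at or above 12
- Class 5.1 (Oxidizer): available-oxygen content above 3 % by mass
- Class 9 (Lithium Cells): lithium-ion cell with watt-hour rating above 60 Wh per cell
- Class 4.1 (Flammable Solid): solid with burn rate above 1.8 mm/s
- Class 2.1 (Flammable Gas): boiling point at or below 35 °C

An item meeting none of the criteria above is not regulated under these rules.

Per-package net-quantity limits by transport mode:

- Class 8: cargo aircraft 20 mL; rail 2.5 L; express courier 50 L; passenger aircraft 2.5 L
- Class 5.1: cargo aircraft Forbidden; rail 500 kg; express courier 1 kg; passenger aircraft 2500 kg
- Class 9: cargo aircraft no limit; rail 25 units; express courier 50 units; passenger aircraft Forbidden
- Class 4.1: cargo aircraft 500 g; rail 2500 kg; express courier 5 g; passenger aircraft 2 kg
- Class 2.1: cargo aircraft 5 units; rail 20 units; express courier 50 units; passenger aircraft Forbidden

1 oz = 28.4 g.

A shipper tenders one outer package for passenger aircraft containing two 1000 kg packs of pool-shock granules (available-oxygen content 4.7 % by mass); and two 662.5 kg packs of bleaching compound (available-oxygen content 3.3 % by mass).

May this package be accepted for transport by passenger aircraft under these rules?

Available-oxygen content 4.7 % by mass meets the Class 5.1 criterion (Oxidizer), so the pool-shock granules are Class 5.1.
Bleaching compound: available-oxygen content 3.3 % by mass > 3 % by mass → Class 5.1 (Oxidizer).
Total Class 5.1: (two 1000 kg packs = 2000 kg) + (two 662.5 kg packs = 1325 kg) = 3325 kg.
3325 kg exceeds the passenger aircraft limit of 2500 kg for Class 5.1.

No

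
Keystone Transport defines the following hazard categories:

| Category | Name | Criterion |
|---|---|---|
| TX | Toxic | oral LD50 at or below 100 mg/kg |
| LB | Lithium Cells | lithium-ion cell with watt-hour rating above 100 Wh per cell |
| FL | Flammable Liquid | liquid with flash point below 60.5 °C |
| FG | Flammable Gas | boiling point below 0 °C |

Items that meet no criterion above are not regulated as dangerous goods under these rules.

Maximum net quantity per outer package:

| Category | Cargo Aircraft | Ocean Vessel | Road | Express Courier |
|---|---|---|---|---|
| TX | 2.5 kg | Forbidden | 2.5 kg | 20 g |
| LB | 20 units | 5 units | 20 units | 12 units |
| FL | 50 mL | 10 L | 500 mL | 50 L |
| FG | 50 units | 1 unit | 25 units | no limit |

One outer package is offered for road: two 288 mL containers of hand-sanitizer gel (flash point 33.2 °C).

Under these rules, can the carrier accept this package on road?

Hand-sanitizer gel: flash point 33.2 °C < 60.5 °C → Category FL (Flammable Liquid).
Category FL quantity: two 288 mL containers = 576 mL.
576 mL exceeds the road limit of 500 mL for Category FL.

No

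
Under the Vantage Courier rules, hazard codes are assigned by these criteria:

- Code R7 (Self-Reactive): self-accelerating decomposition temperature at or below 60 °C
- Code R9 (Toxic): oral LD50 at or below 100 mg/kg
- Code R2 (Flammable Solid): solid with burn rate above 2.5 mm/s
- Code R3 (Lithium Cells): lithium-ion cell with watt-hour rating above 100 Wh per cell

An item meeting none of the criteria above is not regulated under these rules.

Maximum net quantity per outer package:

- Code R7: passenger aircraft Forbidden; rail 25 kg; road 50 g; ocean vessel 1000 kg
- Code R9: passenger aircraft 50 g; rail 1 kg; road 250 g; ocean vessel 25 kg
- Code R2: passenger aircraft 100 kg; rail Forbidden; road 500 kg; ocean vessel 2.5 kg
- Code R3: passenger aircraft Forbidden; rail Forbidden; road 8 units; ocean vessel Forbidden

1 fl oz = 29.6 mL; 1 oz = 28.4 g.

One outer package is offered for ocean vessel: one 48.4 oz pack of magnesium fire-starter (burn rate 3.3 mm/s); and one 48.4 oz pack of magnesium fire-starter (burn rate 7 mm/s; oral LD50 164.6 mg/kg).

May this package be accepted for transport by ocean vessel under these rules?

Magnesium fire-starter: burn rate 3.3 mm/s > 2.5 mm/s → Code R2 (Flammable Solid).
Magnesium fire-starter: burn rate 7 mm/s > 2.5 mm/s → Code R2 (Flammable Solid).
Total Code R2: (one 48.4 oz pack = 1374.56 g) + (one 48.4 oz pack = 1374.56 g) = 2749.12 g.
2749.12 g > 2.5 kg (ocean vessel limit, Code R2) — over the limit.

No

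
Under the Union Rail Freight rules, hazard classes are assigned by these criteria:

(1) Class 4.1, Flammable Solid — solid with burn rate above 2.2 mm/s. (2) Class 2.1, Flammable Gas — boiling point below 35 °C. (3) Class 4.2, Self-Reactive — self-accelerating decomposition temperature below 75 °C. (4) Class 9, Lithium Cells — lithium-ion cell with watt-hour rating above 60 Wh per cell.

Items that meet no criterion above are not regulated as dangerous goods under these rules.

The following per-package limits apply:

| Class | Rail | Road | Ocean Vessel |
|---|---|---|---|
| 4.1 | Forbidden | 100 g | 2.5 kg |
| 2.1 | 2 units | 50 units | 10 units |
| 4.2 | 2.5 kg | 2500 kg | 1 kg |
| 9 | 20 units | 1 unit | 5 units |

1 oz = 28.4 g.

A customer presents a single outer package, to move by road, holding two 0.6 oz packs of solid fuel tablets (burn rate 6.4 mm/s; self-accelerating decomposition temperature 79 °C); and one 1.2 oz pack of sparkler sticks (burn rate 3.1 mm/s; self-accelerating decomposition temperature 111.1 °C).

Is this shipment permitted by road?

Yes

Burn rate 6.4 mm/s meets the Class 4.1 criterion (Flammable Solid), so the solid fuel tablets are Class 4.1.
With burn rate 3.1 mm/s (> 2.2 mm/s), the sparkler sticks fall in Class 4.1.
Class 4.1 net quantity: (two 0.6 oz packs = 34.08 g) + (one 1.2 oz pack = 34.08 g) = 68.16 g.
68.16 g ≤ 100 g (road limit, Class 4.1) — within limit.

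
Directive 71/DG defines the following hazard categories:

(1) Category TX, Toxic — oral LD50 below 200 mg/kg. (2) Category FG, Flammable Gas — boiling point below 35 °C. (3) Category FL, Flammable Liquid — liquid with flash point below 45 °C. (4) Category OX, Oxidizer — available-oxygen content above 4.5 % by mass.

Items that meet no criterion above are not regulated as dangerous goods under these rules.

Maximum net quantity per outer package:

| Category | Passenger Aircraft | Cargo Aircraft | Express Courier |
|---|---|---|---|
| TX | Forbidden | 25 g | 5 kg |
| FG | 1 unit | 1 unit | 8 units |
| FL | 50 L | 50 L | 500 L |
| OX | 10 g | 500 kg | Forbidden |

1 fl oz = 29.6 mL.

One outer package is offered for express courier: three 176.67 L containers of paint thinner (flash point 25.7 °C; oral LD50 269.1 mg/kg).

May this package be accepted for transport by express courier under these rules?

No

The paint thinner has flash point 25.7 °C, which is < 45 °C, so it is Category FL (Flammable Liquid).
Category FL quantity: three 176.67 L containers = 530.01 L.
That exceeds the Category FL express courier limit of 500 L.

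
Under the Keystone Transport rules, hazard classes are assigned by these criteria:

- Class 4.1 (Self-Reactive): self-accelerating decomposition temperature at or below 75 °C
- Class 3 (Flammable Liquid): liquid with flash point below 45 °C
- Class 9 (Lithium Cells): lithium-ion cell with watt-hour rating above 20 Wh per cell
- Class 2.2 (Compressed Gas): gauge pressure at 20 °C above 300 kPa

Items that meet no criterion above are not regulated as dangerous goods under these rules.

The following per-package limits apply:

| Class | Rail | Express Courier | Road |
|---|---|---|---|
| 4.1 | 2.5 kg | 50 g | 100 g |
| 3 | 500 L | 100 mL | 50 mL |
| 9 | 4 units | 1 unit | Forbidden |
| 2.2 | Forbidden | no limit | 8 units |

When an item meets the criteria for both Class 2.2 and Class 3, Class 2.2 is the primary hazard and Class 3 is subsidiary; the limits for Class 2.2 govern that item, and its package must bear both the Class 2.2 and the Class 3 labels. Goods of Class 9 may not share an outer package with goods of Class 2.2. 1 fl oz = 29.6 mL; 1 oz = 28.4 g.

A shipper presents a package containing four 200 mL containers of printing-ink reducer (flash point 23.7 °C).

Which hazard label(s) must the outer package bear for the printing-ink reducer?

Class 3

Printing-ink reducer: flash point 23.7 °C < 45 °C → Class 3 (Flammable Liquid).
Only the Class 3 label is required.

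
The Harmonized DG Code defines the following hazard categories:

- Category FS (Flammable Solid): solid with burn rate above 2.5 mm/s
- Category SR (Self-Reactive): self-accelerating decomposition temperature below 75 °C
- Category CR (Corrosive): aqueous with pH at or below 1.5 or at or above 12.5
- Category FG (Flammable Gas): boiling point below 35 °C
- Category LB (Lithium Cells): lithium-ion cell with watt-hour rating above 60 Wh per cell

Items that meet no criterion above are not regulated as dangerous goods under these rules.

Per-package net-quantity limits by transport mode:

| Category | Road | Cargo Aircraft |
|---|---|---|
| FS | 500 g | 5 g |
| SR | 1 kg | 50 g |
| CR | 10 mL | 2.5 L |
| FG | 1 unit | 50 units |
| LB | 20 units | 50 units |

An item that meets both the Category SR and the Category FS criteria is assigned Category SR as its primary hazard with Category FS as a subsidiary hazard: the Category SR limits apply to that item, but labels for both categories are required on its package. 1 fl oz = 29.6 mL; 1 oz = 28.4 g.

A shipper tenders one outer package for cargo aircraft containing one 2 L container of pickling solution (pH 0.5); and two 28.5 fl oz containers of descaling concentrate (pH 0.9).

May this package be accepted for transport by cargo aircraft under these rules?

The pickling solution has pH 0.5, which is ≤ 1.5, so it is Category CR (Corrosive).
The descaling concentrate has pH 0.9, which is ≤ 1.5, so it is Category CR (Corrosive).
Category CR net quantity: 2 L + (two 28.5 fl oz containers = 1687.2 mL) = 3687.2 mL.
3687.2 mL exceeds the cargo aircraft limit of 2.5 L for Category CR.

No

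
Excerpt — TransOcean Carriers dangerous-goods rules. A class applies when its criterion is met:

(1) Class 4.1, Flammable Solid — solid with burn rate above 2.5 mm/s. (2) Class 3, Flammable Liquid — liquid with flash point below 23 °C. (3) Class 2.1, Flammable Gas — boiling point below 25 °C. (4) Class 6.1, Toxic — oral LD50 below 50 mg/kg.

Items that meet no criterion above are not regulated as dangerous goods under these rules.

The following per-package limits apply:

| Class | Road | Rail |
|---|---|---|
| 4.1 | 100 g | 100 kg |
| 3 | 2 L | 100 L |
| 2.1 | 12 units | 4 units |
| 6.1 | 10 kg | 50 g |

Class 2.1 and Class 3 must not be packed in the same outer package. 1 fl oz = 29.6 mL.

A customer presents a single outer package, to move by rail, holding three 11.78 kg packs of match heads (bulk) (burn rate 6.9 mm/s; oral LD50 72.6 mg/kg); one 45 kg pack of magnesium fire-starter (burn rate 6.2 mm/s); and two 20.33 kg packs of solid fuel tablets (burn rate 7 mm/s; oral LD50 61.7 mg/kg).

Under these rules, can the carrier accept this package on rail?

No

With burn rate 6.9 mm/s (> 2.5 mm/s), the match heads (bulk) fall in Class 4.1.
With burn rate 6.2 mm/s (> 2.5 mm/s), the magnesium fire-starter falls in Class 4.1.
Solid fuel tablets: burn rate 7 mm/s > 2.5 mm/s → Class 4.1 (Flammable Solid).
Total Class 4.1: (three 11.78 kg packs = 35.34 kg) + 45 kg + (two 20.33 kg packs = 40.66 kg) = 121 kg.
That exceeds the Class 4.1 rail limit of 100 kg.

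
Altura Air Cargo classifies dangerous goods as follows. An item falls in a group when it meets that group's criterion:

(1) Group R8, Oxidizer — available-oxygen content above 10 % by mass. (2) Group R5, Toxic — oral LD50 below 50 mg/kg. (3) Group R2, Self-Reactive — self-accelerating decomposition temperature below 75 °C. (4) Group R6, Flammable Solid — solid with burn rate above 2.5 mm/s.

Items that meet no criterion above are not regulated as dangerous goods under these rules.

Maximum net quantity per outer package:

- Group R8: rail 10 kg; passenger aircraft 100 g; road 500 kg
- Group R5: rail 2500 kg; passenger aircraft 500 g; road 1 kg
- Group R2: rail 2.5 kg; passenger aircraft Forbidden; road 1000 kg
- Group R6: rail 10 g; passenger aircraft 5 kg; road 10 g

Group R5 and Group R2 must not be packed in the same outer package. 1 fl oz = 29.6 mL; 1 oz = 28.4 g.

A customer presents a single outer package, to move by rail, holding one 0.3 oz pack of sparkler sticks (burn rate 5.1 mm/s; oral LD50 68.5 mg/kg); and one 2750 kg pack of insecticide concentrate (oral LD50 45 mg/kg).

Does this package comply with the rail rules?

No

The sparkler sticks have burn rate 5.1 mm/s, which is > 2.5 mm/s, so they are Group R6 (Flammable Solid).
With oral LD50 45 mg/kg (< 50 mg/kg), the insecticide concentrate falls in Group R5.
Group R5 quantity: 2750 kg.
That exceeds the Group R5 rail limit of 2500 kg.
Group R6 quantity: one 0.3 oz pack = 8.52 g.
8.52 g is within the rail limit of 10 g for Group R6.
The segregation rule (Group R5 with Group R2) does not apply to Group R5 with Group R6.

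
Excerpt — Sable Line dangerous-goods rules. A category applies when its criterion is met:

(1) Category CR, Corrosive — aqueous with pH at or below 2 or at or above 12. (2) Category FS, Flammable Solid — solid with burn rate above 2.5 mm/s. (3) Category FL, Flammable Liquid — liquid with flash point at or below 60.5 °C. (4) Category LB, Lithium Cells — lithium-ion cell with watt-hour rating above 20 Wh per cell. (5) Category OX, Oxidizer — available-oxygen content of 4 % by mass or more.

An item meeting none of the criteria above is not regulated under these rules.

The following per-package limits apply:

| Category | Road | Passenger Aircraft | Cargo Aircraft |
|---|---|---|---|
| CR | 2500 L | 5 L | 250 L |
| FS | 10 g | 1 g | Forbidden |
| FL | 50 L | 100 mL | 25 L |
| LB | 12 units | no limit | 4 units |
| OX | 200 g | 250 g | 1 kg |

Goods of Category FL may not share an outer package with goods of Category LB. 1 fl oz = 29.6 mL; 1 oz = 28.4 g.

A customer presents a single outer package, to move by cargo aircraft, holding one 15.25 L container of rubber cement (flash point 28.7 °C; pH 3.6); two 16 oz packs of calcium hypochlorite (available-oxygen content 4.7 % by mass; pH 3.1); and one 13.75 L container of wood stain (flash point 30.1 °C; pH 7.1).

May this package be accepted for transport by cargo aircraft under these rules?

The rubber cement has flash point 28.7 °C, which is ≤ 60.5 °C, so it is Category FL (Flammable Liquid).
Calcium hypochlorite: available-oxygen content 4.7 % by mass ≥ 4 % by mass → Category OX (Oxidizer).
Flash point 30.1 °C meets the Category FL criterion (Flammable Liquid), so the wood stain is Category FL.
Total Category FL: 15.25 L + 13.75 L = 29 L.
That exceeds the Category FL cargo aircraft limit of 25 L.
Category OX quantity: two 16 oz packs = 908.8 g.
That is within the Category OX cargo aircraft limit of 1 kg.
The segregation rule (Category FL with Category LB) does not apply to Category FL with Category OX.

No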